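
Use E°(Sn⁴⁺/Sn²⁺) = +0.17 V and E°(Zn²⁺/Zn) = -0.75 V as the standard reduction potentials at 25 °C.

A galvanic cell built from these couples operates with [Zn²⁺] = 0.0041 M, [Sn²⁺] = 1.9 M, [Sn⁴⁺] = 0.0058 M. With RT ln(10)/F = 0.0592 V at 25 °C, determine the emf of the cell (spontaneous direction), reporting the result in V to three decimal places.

+0.916 V

Sn⁴⁺/Sn²⁺ is the cathode (higher E°), Zn²⁺/Zn the anode: E°cell = +0.17 − (-0.75) = +0.92 V, n = 2.
Overall: Sn⁴⁺(aq) + Zn(s) → Sn²⁺(aq) + Zn²⁺(aq)
Q = [Sn²⁺]·[Zn²⁺] / ([Sn⁴⁺]); log Q = 0.128.
E = E° − (0.0592/n) log Q = +0.92 − (0.0592/2)(0.128) = +0.916 V.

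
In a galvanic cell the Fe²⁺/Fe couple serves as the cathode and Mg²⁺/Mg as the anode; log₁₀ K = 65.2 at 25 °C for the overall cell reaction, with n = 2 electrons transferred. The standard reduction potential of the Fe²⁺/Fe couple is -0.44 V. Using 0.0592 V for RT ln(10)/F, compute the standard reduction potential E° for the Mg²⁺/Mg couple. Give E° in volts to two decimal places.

E°cell = (0.0592/n)·log K = (0.0592/2)(65.2) = +1.930 V.
Since Fe²⁺/Fe is the cathode and Mg²⁺/Mg the anode, E°cell = E°(Fe²⁺/Fe) − E°(Mg²⁺/Mg).
So E°(Mg²⁺/Mg) = E°(Fe²⁺/Fe) − E°cell = (-0.44) − (+1.930) = -2.37 V.

-2.37 V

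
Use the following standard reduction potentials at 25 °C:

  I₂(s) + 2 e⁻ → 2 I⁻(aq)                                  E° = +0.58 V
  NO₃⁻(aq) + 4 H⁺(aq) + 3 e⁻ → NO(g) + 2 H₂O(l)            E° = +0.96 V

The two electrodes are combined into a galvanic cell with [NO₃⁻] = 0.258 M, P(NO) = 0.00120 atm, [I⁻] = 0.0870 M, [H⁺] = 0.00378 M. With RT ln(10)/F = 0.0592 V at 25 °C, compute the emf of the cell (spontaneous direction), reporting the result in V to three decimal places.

+0.172 V

NO₃⁻/NO is the cathode (higher E°), I₂/I⁻ the anode: E°cell = +0.96 − (+0.58) = +0.38 V, n = 6.
Overall: 2 NO₃⁻(aq) + 8 H⁺(aq) + 6 I⁻(aq) → 2 NO(g) + 4 H₂O(l) + 3 I₂(s)
Q = P(NO)^2 / ([NO₃⁻]^2·[H⁺]^8·[I⁻]^6); log Q = 21.078.
E = E° − (0.0592/n) log Q = +0.38 − (0.0592/6)(21.078) = +0.172 V.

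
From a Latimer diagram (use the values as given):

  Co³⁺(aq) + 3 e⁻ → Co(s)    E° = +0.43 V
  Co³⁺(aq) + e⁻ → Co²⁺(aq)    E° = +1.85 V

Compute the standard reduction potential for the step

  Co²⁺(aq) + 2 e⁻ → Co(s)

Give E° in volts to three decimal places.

Sequential free energies add, so n₃E°₃ = n₁E°₁ + n₂E°₂.
With n₃ = 3, and the known step contributing 1×(+1.85) V, the unknown satisfies 2·E° = 3×(+0.43) − 1×(+1.85) = -0.560.
E° = -0.560 / 2 = -0.280 V.

-0.280 V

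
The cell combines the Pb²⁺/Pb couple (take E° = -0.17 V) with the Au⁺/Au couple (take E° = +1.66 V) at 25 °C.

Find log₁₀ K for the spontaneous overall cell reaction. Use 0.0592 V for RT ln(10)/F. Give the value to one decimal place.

Cathode: Au⁺/Au; anode: Pb²⁺/Pb. E°cell = +1.83 V, n = 2.
log K = nE°cell / 0.0592 = (2)(+1.83) / 0.0592 = 61.8.

61.8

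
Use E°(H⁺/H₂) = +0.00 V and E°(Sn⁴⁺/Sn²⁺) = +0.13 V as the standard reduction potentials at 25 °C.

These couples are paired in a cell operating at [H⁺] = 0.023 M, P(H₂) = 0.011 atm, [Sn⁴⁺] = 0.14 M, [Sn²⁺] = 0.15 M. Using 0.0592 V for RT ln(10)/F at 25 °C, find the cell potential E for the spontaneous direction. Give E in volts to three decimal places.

Sn⁴⁺/Sn²⁺ is the cathode (higher E°), H⁺/H₂ the anode: E°cell = +0.13 − (+0.00) = +0.13 V, n = 2.
Overall: Sn⁴⁺(aq) + H₂(g) → Sn²⁺(aq) + 2 H⁺(aq)
Q = [Sn²⁺]·[H⁺]^2 / ([Sn⁴⁺]·P(H₂)); log Q = -1.288.
E = E° − (0.0592/n) log Q = +0.13 − (0.0592/2)(-1.288) = +0.168 V.

+0.168 V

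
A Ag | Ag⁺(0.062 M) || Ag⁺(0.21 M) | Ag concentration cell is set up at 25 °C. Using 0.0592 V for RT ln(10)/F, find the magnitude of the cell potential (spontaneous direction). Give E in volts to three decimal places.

+0.031 V

For a concentration cell E°cell = 0. The 0.21 M side is the cathode (reduction is favoured where [Ag⁺] is higher).
With n = 1, E = −(0.0592/1) log([Ag⁺]ₐₙ/[Ag⁺]꜀ₐₜ) = −(0.0592/1) log(0.062/0.21) = −(0.0592/1)(-0.530) = +0.031 V.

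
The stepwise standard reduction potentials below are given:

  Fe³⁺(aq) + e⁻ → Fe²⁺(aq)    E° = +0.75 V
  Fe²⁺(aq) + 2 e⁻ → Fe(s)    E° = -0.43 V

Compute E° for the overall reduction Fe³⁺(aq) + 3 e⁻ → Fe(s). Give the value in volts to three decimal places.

Since ΔG° = −nFE° is additive over sequential reductions, n₃E°₃ = n₁E°₁ + n₂E°₂.
E°₃ = (1×+0.75 + 2×-0.43) / 3 = (-0.110) / 3 = -0.037 V.

-0.037 V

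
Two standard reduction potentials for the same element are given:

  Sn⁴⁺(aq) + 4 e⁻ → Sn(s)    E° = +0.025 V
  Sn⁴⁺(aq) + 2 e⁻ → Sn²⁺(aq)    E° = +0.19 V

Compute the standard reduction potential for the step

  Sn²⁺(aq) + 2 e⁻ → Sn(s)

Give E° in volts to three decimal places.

-0.140 V

Sequential free energies add, so n₃E°₃ = n₁E°₁ + n₂E°₂.
With n₃ = 4, and the known step contributing 2×(+0.19) V, the unknown satisfies 2·E° = 4×(+0.025) − 2×(+0.19) = -0.280.
E° = -0.280 / 2 = -0.140 V.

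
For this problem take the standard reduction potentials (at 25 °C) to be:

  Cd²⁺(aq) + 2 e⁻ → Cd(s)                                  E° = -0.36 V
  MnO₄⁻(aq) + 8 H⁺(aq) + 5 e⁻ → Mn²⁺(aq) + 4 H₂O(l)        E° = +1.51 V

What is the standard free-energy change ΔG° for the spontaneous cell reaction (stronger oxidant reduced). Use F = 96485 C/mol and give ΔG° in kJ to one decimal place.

MnO₄⁻/Mn²⁺ (E° = +1.51 V) is the cathode; Cd²⁺/Cd (E° = -0.36 V) is the anode, so E°cell = +1.87 V.
Balancing electrons gives n = 10 (lcm of 5 and 2).
ΔG° = −nFE° = −(10)(96485)(+1.87) = -1,804,270 J = -1804.3 kJ.

-1804.3 kJ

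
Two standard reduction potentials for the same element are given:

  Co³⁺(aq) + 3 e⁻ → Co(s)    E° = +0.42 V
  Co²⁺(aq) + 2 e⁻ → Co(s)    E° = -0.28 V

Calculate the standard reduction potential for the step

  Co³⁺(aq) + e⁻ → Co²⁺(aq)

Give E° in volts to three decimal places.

+1.820 V

Sequential free energies add, so n₃E°₃ = n₁E°₁ + n₂E°₂.
With n₃ = 3, and the known step contributing 2×(-0.28) V, the unknown satisfies 1·E° = 3×(+0.42) − 2×(-0.28) = +1.820.
E° = +1.820 / 1 = +1.820 V.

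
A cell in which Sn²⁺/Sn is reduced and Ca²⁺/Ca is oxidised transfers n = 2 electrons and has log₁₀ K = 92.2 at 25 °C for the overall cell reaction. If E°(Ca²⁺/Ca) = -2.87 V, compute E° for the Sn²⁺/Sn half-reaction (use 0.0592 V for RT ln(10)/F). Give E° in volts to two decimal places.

E°cell = (0.0592/n)·log K = (0.0592/2)(92.2) = +2.729 V.
Since Sn²⁺/Sn is the cathode and Ca²⁺/Ca the anode, E°cell = E°(Sn²⁺/Sn) − E°(Ca²⁺/Ca).
So E°(Sn²⁺/Sn) = E°cell + E°(Ca²⁺/Ca) = +2.729 + (-2.87) = -0.14 V.

-0.14 V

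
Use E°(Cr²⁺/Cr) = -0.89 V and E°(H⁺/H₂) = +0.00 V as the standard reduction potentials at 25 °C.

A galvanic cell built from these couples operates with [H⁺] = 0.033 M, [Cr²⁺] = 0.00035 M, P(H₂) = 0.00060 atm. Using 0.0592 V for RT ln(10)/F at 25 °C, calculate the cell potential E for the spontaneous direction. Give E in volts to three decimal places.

H⁺/H₂ is the cathode (higher E°), Cr²⁺/Cr the anode: E°cell = +0.00 − (-0.89) = +0.89 V, n = 2.
Overall: 2 H⁺(aq) + Cr(s) → H₂(g) + Cr²⁺(aq)
Q = P(H₂)·[Cr²⁺] / ([H⁺]^2); log Q = -3.715.
E = E° − (0.0592/n) log Q = +0.89 − (0.0592/2)(-3.715) = +1.000 V.

+1.000 V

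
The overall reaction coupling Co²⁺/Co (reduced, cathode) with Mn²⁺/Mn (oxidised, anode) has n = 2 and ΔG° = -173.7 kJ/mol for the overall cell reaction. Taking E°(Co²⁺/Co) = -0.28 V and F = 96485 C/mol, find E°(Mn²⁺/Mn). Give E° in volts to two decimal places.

-1.18 V

E°cell = −ΔG°/(nF) = −(-173.7×10³)/((2)(96485)) = +0.900 V.
Since Co²⁺/Co is the cathode and Mn²⁺/Mn the anode, E°cell = E°(Co²⁺/Co) − E°(Mn²⁺/Mn).
So E°(Mn²⁺/Mn) = E°(Co²⁺/Co) − E°cell = (-0.28) − (+0.900) = -1.18 V.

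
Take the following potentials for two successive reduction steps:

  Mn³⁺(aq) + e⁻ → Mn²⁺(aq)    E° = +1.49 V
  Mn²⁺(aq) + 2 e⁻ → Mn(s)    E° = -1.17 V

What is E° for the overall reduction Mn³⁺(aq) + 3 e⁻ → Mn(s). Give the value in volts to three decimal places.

Since ΔG° = −nFE° is additive over sequential reductions, n₃E°₃ = n₁E°₁ + n₂E°₂.
E°₃ = (1×+1.49 + 2×-1.17) / 3 = (-0.850) / 3 = -0.283 V.

-0.283 V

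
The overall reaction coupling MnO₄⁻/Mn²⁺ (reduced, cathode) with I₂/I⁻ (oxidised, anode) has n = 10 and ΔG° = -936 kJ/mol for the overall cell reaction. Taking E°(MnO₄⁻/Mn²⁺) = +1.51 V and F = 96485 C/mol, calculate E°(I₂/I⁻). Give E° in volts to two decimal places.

+0.54 V

E°cell = −ΔG°/(nF) = −(-936×10³)/((10)(96485)) = +0.970 V.
Since MnO₄⁻/Mn²⁺ is the cathode and I₂/I⁻ the anode, E°cell = E°(MnO₄⁻/Mn²⁺) − E°(I₂/I⁻).
So E°(I₂/I⁻) = E°(MnO₄⁻/Mn²⁺) − E°cell = (+1.51) − (+0.970) = +0.54 V.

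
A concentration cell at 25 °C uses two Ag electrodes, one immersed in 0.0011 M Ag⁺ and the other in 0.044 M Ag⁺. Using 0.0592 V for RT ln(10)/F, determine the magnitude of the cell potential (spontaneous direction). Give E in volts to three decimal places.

For a concentration cell E°cell = 0. The 0.044 M side is the cathode (reduction is favoured where [Ag⁺] is higher).
With n = 1, E = −(0.0592/1) log([Ag⁺]ₐₙ/[Ag⁺]꜀ₐₜ) = −(0.0592/1) log(0.0011/0.044) = −(0.0592/1)(-1.602) = +0.095 V.

+0.095 V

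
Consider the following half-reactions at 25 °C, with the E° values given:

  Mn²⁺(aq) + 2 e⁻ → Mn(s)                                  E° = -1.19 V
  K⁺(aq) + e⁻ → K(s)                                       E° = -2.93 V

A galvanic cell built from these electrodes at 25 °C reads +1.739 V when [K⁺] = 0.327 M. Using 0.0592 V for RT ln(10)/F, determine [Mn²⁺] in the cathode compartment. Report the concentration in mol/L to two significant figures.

Mn²⁺/Mn is the cathode, K⁺/K the anode: E°cell = +1.74 V, n = 2.
Overall reaction: Mn²⁺(aq) + 2 K(s) → Mn(s) + 2 K⁺(aq); Q = [K⁺]^2/[Mn²⁺]^1.
From E = E° − (0.0592/n) log Q: log Q = (E° − E)·n/0.0592 = (+1.74 − (+1.739))·2/0.0592 = 0.0338.
So 1·log[Mn²⁺] = 2·log(0.327) − log Q = -0.9709 − (0.0338) = -1.0047; [Mn²⁺] = 10^(-1.0047) ≈ 0.099 M.

0.099 M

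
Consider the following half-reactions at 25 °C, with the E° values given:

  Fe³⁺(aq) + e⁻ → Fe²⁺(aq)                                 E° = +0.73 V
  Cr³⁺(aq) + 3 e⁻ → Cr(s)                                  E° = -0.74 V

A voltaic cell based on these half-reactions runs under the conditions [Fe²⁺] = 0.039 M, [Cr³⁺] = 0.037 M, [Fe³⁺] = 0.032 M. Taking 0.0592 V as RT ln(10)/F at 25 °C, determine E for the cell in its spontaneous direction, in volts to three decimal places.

+1.493 V

Fe³⁺/Fe²⁺ is the cathode (higher E°), Cr³⁺/Cr the anode: E°cell = +0.73 − (-0.74) = +1.47 V, n = 3.
Overall: 3 Fe³⁺(aq) + Cr(s) → 3 Fe²⁺(aq) + Cr³⁺(aq)
Q = [Fe²⁺]^3·[Cr³⁺] / ([Fe³⁺]^3); log Q = -1.174.
E = E° − (0.0592/n) log Q = +1.47 − (0.0592/3)(-1.174) = +1.493 V.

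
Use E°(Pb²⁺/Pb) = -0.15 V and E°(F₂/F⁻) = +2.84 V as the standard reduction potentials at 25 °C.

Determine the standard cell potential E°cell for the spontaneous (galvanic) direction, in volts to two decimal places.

+2.99 V

The F₂/F⁻ couple has the higher reduction potential, so it is the cathode; Pb²⁺/Pb is oxidised at the anode.
E°cell = E°(cathode) − E°(anode) = (+2.84) − (-0.15) = +2.99 V.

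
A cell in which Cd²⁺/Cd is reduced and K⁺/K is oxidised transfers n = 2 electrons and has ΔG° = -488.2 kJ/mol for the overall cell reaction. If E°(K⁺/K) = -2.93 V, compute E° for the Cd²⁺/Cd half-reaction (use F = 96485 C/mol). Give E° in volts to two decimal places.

-0.40 V

E°cell = −ΔG°/(nF) = −(-488.2×10³)/((2)(96485)) = +2.530 V.
Since Cd²⁺/Cd is the cathode and K⁺/K the anode, E°cell = E°(Cd²⁺/Cd) − E°(K⁺/K).
So E°(Cd²⁺/Cd) = E°cell + E°(K⁺/K) = +2.530 + (-2.93) = -0.40 V.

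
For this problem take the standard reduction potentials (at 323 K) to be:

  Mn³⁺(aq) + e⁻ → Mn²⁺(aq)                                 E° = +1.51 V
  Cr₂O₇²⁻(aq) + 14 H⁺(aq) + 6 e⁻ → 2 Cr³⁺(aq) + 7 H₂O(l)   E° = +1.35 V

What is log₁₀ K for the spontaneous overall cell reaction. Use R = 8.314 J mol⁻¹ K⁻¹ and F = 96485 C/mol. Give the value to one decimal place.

15.0

Cathode: Mn³⁺/Mn²⁺; anode: Cr₂O₇²⁻/Cr³⁺. E°cell = (+1.51) − (+1.35) = +0.16 V, with n = 6.
ΔG° = −nFE° = −RT ln K, so ln K = nFE°/(RT) = (6)(96485)(+0.16) / ((8.314)(323)) = 34.492.
log₁₀ K = 34.492 / ln 10 = 15.0.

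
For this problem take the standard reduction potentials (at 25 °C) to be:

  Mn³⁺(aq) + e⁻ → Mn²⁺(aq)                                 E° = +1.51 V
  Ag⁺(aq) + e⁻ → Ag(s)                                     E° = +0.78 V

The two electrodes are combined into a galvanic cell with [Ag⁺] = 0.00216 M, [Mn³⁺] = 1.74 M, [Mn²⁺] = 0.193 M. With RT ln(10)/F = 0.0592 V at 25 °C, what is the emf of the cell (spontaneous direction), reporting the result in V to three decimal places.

+0.944 V

Mn³⁺/Mn²⁺ is the cathode (higher E°), Ag⁺/Ag the anode: E°cell = +1.51 − (+0.78) = +0.73 V, n = 1.
Overall: Mn³⁺(aq) + Ag(s) → Mn²⁺(aq) + Ag⁺(aq)
Q = [Mn²⁺]·[Ag⁺] / ([Mn³⁺]); log Q = -3.621.
E = E° − (0.0592/n) log Q = +0.73 − (0.0592/1)(-3.621) = +0.944 V.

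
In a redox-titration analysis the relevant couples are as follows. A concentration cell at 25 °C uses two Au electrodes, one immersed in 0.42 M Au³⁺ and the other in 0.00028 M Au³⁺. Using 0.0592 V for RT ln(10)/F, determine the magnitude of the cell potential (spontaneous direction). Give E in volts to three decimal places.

+0.063 V

For a concentration cell E°cell = 0. The 0.42 M side is the cathode (reduction is favoured where [Au³⁺] is higher).
With n = 3, E = −(0.0592/3) log([Au³⁺]ₐₙ/[Au³⁺]꜀ₐₜ) = −(0.0592/3) log(0.00028/0.42) = −(0.0592/3)(-3.176) = +0.063 V.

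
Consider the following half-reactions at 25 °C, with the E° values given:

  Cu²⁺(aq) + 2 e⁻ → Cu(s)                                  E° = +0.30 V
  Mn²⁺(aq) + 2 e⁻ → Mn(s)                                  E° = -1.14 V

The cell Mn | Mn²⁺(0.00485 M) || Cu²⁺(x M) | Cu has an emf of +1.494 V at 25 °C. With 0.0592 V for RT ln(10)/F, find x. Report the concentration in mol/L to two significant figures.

0.32 M

Cu²⁺/Cu is the cathode, Mn²⁺/Mn the anode: E°cell = +1.44 V, n = 2.
Overall reaction: Cu²⁺(aq) + Mn(s) → Cu(s) + Mn²⁺(aq); Q = [Mn²⁺]^1/[Cu²⁺]^1.
From E = E° − (0.0592/n) log Q: log Q = (E° − E)·n/0.0592 = (+1.44 − (+1.494))·2/0.0592 = -1.8243.
So 1·log[Cu²⁺] = 1·log(0.00485) − log Q = -2.3143 − (-1.8243) = -0.4900; [Cu²⁺] = 10^(-0.4900) ≈ 0.32 M.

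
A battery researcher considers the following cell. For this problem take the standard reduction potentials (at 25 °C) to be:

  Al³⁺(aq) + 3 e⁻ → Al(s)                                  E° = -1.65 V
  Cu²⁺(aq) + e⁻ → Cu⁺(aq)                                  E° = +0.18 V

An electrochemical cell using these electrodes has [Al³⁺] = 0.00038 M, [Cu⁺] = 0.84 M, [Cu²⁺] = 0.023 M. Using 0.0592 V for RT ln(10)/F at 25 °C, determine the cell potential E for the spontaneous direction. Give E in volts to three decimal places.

Cu²⁺/Cu⁺ is the cathode (higher E°), Al³⁺/Al the anode: E°cell = +0.18 − (-1.65) = +1.83 V, n = 3.
Overall: 3 Cu²⁺(aq) + Al(s) → 3 Cu⁺(aq) + Al³⁺(aq)
Q = [Cu⁺]^3·[Al³⁺] / ([Cu²⁺]^3); log Q = 1.267.
E = E° − (0.0592/n) log Q = +1.83 − (0.0592/3)(1.267) = +1.805 V.

+1.805 V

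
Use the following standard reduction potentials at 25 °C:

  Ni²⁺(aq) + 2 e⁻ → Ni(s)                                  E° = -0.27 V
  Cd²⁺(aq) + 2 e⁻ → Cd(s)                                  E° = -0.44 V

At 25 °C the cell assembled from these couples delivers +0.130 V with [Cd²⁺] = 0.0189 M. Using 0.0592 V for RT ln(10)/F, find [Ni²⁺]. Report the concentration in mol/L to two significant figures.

Ni²⁺/Ni is the cathode, Cd²⁺/Cd the anode: E°cell = +0.17 V, n = 2.
Overall reaction: Ni²⁺(aq) + Cd(s) → Ni(s) + Cd²⁺(aq); Q = [Cd²⁺]^1/[Ni²⁺]^1.
From E = E° − (0.0592/n) log Q: log Q = (E° − E)·n/0.0592 = (+0.17 − (+0.130))·2/0.0592 = 1.3514.
So 1·log[Ni²⁺] = 1·log(0.0189) − log Q = -1.7235 − (1.3514) = -3.0749; [Ni²⁺] = 10^(-3.0749) ≈ 0.00084 M.

0.00084 M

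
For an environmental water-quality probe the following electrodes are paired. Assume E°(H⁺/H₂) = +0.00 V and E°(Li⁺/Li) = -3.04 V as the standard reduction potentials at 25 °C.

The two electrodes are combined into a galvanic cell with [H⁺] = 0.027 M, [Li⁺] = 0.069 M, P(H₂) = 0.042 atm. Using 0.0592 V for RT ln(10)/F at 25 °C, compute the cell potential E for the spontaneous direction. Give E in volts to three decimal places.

+3.057 V

H⁺/H₂ is the cathode (higher E°), Li⁺/Li the anode: E°cell = +0.00 − (-3.04) = +3.04 V, n = 2.
Overall: 2 H⁺(aq) + 2 Li(s) → H₂(g) + 2 Li⁺(aq)
Q = P(H₂)·[Li⁺]^2 / ([H⁺]^2); log Q = -0.562.
E = E° − (0.0592/n) log Q = +3.04 − (0.0592/2)(-0.562) = +3.057 V.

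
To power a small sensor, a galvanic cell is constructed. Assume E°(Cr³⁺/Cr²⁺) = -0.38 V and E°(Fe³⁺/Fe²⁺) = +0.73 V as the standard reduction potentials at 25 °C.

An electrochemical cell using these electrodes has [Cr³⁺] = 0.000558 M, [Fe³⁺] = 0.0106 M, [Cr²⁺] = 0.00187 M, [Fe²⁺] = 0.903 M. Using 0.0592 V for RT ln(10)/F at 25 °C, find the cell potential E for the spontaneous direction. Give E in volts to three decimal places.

Fe³⁺/Fe²⁺ is the cathode (higher E°), Cr³⁺/Cr²⁺ the anode: E°cell = +0.73 − (-0.38) = +1.11 V, n = 1.
Overall: Fe³⁺(aq) + Cr²⁺(aq) → Fe²⁺(aq) + Cr³⁺(aq)
Q = [Fe²⁺]·[Cr³⁺] / ([Fe³⁺]·[Cr²⁺]); log Q = 1.405.
E = E° − (0.0592/n) log Q = +1.11 − (0.0592/1)(1.405) = +1.027 V.

+1.027 V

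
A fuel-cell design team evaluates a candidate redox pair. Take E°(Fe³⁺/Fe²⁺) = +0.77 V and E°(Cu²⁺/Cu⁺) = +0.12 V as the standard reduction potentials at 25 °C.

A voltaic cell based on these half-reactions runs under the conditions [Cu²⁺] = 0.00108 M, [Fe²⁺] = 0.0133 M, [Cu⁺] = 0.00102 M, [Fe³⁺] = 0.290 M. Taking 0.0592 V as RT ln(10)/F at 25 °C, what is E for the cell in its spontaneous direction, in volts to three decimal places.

+0.728 V

Fe³⁺/Fe²⁺ is the cathode (higher E°), Cu²⁺/Cu⁺ the anode: E°cell = +0.77 − (+0.12) = +0.65 V, n = 1.
Overall: Fe³⁺(aq) + Cu⁺(aq) → Fe²⁺(aq) + Cu²⁺(aq)
Q = [Fe²⁺]·[Cu²⁺] / ([Fe³⁺]·[Cu⁺]); log Q = -1.314.
E = E° − (0.0592/n) log Q = +0.65 − (0.0592/1)(-1.314) = +0.728 V.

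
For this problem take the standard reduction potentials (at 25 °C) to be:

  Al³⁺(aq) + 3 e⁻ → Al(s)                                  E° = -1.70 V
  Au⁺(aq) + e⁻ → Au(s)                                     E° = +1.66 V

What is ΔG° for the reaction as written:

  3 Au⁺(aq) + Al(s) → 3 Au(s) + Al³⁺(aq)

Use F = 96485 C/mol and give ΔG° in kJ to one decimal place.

-972.6 kJ

As written, Au⁺/Au is reduced (cathode) and Al³⁺/Al is oxidised (anode), so E°cell = (+1.66) − (-1.70) = +3.36 V.
Balancing electrons gives n = 3.
ΔG° = −nFE° = −(3)(96485)(+3.36) = -972,569 J = -972.6 kJ.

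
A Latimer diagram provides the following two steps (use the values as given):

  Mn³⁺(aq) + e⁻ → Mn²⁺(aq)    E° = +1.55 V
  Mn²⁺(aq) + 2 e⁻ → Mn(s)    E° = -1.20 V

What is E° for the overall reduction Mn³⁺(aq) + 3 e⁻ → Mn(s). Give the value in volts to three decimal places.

Standard free energies of sequential steps add: ΔG°₃ = ΔG°₁ + ΔG°₂, so n₃E°₃ = n₁E°₁ + n₂E°₂.
E°₃ = (1×+1.55 + 2×-1.20) / 3 = (-0.850) / 3 = -0.283 V.
E° values themselves are not directly additive — weighting by electron count is essential.

-0.283 V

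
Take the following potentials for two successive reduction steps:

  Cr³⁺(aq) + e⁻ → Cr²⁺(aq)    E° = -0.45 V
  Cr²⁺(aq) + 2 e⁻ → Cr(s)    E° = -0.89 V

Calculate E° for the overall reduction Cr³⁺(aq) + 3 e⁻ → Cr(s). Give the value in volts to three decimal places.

-0.743 V

Adding the free-energy changes (−nFE°) of the two steps gives −n₃FE°₃ = −n₁FE°₁ − n₂FE°₂.
E°₃ = (1×-0.45 + 2×-0.89) / 3 = (-2.230) / 3 = -0.743 V.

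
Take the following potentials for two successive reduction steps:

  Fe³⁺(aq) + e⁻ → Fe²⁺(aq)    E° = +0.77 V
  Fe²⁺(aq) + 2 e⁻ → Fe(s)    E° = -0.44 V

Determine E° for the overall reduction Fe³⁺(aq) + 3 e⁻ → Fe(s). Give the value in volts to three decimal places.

Adding the free-energy changes (−nFE°) of the two steps gives −n₃FE°₃ = −n₁FE°₁ − n₂FE°₂.
E°₃ = (1×+0.77 + 2×-0.44) / 3 = (-0.110) / 3 = -0.037 V.

-0.037 V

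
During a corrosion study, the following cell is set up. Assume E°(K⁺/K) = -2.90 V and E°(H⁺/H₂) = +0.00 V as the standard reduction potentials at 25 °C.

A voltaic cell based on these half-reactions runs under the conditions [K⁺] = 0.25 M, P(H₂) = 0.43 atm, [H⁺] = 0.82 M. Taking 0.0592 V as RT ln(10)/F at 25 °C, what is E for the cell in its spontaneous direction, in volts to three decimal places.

H⁺/H₂ is the cathode (higher E°), K⁺/K the anode: E°cell = +0.00 − (-2.90) = +2.90 V, n = 2.
Overall: 2 H⁺(aq) + 2 K(s) → H₂(g) + 2 K⁺(aq)
Q = P(H₂)·[K⁺]^2 / ([H⁺]^2); log Q = -1.398.
E = E° − (0.0592/n) log Q = +2.90 − (0.0592/2)(-1.398) = +2.941 V.

+2.941 V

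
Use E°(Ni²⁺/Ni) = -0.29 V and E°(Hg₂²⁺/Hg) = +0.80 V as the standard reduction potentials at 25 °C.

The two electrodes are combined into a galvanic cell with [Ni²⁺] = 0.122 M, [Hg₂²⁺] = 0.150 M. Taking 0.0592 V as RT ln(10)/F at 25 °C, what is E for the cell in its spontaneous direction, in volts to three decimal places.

Hg₂²⁺/Hg is the cathode (higher E°), Ni²⁺/Ni the anode: E°cell = +0.80 − (-0.29) = +1.09 V, n = 2.
Overall: Hg₂²⁺(aq) + Ni(s) → 2 Hg(l) + Ni²⁺(aq)
Q = [Ni²⁺] / ([Hg₂²⁺]); log Q = -0.090.
E = E° − (0.0592/n) log Q = +1.09 − (0.0592/2)(-0.090) = +1.093 V.

+1.093 V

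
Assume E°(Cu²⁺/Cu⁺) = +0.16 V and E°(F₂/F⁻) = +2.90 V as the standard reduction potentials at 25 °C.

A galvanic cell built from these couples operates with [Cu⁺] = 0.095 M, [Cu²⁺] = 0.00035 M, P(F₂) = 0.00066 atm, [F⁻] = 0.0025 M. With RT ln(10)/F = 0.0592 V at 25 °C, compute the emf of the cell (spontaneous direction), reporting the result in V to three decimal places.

+2.944 V

F₂/F⁻ is the cathode (higher E°), Cu²⁺/Cu⁺ the anode: E°cell = +2.90 − (+0.16) = +2.74 V, n = 2.
Overall: F₂(g) + 2 Cu⁺(aq) → 2 F⁻(aq) + 2 Cu²⁺(aq)
Q = [F⁻]^2·[Cu²⁺]^2 / (P(F₂)·[Cu⁺]^2); log Q = -6.891.
E = E° − (0.0592/n) log Q = +2.74 − (0.0592/2)(-6.891) = +2.944 V.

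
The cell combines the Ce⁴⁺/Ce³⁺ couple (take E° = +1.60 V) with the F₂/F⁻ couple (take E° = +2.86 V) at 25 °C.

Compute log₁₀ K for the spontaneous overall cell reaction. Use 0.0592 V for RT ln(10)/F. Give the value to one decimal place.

Cathode: F₂/F⁻; anode: Ce⁴⁺/Ce³⁺. E°cell = +1.26 V, n = 2.
log K = nE°cell / 0.0592 = (2)(+1.26) / 0.0592 = 42.6.

42.6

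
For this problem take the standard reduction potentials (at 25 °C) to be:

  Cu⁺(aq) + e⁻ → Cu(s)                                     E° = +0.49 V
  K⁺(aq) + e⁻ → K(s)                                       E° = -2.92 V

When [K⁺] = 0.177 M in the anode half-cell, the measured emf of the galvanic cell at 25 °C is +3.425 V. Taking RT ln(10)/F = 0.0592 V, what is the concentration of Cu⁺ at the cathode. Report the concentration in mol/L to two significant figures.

0.32 M

Cu⁺/Cu is the cathode, K⁺/K the anode: E°cell = +3.41 V, n = 1.
Overall reaction: Cu⁺(aq) + K(s) → Cu(s) + K⁺(aq); Q = [K⁺]^1/[Cu⁺]^1.
From E = E° − (0.0592/n) log Q: log Q = (E° − E)·n/0.0592 = (+3.41 − (+3.425))·1/0.0592 = -0.2534.
So 1·log[Cu⁺] = 1·log(0.177) − log Q = -0.7520 − (-0.2534) = -0.4986; [Cu⁺] = 10^(-0.4986) ≈ 0.32 M.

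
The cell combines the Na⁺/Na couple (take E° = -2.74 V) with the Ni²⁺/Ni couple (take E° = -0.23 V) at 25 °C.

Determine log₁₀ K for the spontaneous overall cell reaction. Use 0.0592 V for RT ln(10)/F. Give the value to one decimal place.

Cathode: Ni²⁺/Ni; anode: Na⁺/Na. E°cell = +2.51 V, n = 2.
log K = nE°cell / 0.0592 = (2)(+2.51) / 0.0592 = 84.8.

84.8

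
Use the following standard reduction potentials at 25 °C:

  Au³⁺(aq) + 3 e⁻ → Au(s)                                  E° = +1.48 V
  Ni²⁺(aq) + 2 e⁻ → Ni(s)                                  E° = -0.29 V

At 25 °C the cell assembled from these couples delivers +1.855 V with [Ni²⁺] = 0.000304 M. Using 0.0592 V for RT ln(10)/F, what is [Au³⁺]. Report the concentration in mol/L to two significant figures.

0.11 M

Au³⁺/Au is the cathode, Ni²⁺/Ni the anode: E°cell = +1.77 V, n = 6.
Overall reaction: 2 Au³⁺(aq) + 3 Ni(s) → 2 Au(s) + 3 Ni²⁺(aq); Q = [Ni²⁺]^3/[Au³⁺]^2.
From E = E° − (0.0592/n) log Q: log Q = (E° − E)·n/0.0592 = (+1.77 − (+1.855))·6/0.0592 = -8.6149.
So 2·log[Au³⁺] = 3·log(0.000304) − log Q = -10.5514 − (-8.6149) = -1.9365; log[Au³⁺] = -1.9365 / 2 = -0.9683; [Au³⁺] = 10^(-0.9683) ≈ 0.11 M.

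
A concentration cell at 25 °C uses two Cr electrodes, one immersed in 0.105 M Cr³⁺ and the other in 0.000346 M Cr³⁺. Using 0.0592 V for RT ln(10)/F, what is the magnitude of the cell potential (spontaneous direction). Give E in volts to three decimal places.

For a concentration cell E°cell = 0. The 0.105 M side is the cathode (reduction is favoured where [Cr³⁺] is higher).
With n = 3, E = −(0.0592/3) log([Cr³⁺]ₐₙ/[Cr³⁺]꜀ₐₜ) = −(0.0592/3) log(0.000346/0.105) = −(0.0592/3)(-2.482) = +0.049 V.

+0.049 V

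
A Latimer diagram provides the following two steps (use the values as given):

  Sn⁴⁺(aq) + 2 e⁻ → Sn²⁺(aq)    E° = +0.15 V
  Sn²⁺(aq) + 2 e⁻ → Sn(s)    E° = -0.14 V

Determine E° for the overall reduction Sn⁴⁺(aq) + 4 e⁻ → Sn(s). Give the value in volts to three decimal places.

+0.005 V

Adding the free-energy changes (−nFE°) of the two steps gives −n₃FE°₃ = −n₁FE°₁ − n₂FE°₂.
E°₃ = (2×+0.15 + 2×-0.14) / 4 = (+0.020) / 4 = +0.005 V.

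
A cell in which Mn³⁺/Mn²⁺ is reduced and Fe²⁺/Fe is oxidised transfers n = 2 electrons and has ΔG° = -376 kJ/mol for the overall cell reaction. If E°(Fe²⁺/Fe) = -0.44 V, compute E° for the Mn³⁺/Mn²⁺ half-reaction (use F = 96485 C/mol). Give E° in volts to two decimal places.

E°cell = −ΔG°/(nF) = −(-376×10³)/((2)(96485)) = +1.948 V.
Since Mn³⁺/Mn²⁺ is the cathode and Fe²⁺/Fe the anode, E°cell = E°(Mn³⁺/Mn²⁺) − E°(Fe²⁺/Fe).
So E°(Mn³⁺/Mn²⁺) = E°cell + E°(Fe²⁺/Fe) = +1.948 + (-0.44) = +1.51 V.

+1.51 V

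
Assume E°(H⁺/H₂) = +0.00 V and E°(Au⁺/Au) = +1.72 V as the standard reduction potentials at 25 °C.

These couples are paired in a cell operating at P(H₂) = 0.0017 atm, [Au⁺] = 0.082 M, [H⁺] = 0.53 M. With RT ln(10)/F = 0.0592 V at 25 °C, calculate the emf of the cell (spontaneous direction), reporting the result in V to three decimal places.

+1.590 V

Au⁺/Au is the cathode (higher E°), H⁺/H₂ the anode: E°cell = +1.72 − (+0.00) = +1.72 V, n = 2.
Overall: 2 Au⁺(aq) + H₂(g) → 2 Au(s) + 2 H⁺(aq)
Q = [H⁺]^2 / ([Au⁺]^2·P(H₂)); log Q = 4.390.
E = E° − (0.0592/n) log Q = +1.72 − (0.0592/2)(4.390) = +1.590 V.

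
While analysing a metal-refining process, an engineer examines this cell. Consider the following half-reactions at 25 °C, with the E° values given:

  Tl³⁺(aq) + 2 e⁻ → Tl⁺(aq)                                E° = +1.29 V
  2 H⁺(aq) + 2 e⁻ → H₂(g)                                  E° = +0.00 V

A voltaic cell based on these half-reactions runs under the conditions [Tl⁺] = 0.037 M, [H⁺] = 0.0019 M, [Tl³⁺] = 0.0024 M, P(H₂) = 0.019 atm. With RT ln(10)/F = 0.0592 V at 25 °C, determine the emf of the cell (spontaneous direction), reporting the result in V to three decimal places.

Tl³⁺/Tl⁺ is the cathode (higher E°), H⁺/H₂ the anode: E°cell = +1.29 − (+0.00) = +1.29 V, n = 2.
Overall: Tl³⁺(aq) + H₂(g) → Tl⁺(aq) + 2 H⁺(aq)
Q = [Tl⁺]·[H⁺]^2 / ([Tl³⁺]·P(H₂)); log Q = -2.533.
E = E° − (0.0592/n) log Q = +1.29 − (0.0592/2)(-2.533) = +1.365 V.

+1.365 V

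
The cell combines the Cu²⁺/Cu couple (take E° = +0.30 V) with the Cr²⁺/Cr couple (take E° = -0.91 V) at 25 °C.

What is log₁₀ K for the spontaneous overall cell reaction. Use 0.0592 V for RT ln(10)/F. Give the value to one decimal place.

40.9

Cathode: Cu²⁺/Cu; anode: Cr²⁺/Cr. E°cell = +1.21 V, n = 2.
log K = nE°cell / 0.0592 = (2)(+1.21) / 0.0592 = 40.9.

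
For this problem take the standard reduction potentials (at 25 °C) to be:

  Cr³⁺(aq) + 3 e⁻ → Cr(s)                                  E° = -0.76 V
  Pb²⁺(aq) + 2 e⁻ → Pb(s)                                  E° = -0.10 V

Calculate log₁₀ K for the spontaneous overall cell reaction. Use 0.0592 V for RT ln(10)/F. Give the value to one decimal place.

Cathode: Pb²⁺/Pb; anode: Cr³⁺/Cr. E°cell = +0.66 V, n = 6.
log K = nE°cell / 0.0592 = (6)(+0.66) / 0.0592 = 66.9.

66.9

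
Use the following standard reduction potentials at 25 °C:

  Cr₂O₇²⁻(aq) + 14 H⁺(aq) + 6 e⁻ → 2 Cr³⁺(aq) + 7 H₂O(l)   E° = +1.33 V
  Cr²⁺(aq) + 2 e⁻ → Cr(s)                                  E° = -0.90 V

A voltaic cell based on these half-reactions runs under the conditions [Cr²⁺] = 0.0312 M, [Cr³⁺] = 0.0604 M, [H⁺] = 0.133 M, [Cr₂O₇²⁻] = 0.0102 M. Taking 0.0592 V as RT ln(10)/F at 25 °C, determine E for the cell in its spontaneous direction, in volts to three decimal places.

Cr₂O₇²⁻/Cr³⁺ is the cathode (higher E°), Cr²⁺/Cr the anode: E°cell = +1.33 − (-0.90) = +2.23 V, n = 6.
Overall: Cr₂O₇²⁻(aq) + 14 H⁺(aq) + 3 Cr(s) → 2 Cr³⁺(aq) + 7 H₂O(l) + 3 Cr²⁺(aq)
Q = [Cr³⁺]^2·[Cr²⁺]^3 / ([Cr₂O₇²⁻]·[H⁺]^14); log Q = 7.302.
E = E° − (0.0592/n) log Q = +2.23 − (0.0592/6)(7.302) = +2.158 V.

+2.158 V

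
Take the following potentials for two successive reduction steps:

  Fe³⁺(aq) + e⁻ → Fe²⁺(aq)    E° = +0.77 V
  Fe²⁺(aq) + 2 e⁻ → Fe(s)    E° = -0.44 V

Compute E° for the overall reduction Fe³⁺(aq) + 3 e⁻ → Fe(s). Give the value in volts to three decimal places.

-0.037 V

Standard free energies of sequential steps add: ΔG°₃ = ΔG°₁ + ΔG°₂, so n₃E°₃ = n₁E°₁ + n₂E°₂.
E°₃ = (1×+0.77 + 2×-0.44) / 3 = (-0.110) / 3 = -0.037 V.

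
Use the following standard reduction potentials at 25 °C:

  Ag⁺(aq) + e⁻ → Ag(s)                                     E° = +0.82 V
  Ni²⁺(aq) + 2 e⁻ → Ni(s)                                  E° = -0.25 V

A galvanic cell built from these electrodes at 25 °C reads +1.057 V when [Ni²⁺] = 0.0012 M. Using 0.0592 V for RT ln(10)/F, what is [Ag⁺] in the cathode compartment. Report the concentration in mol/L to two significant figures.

0.021 M

Ag⁺/Ag is the cathode, Ni²⁺/Ni the anode: E°cell = +1.07 V, n = 2.
Overall reaction: 2 Ag⁺(aq) + Ni(s) → 2 Ag(s) + Ni²⁺(aq); Q = [Ni²⁺]^1/[Ag⁺]^2.
From E = E° − (0.0592/n) log Q: log Q = (E° − E)·n/0.0592 = (+1.07 − (+1.057))·2/0.0592 = 0.4392.
So 2·log[Ag⁺] = 1·log(0.0012) − log Q = -2.9208 − (0.4392) = -3.3600; log[Ag⁺] = -3.3600 / 2 = -1.6800; [Ag⁺] = 10^(-1.6800) ≈ 0.021 M.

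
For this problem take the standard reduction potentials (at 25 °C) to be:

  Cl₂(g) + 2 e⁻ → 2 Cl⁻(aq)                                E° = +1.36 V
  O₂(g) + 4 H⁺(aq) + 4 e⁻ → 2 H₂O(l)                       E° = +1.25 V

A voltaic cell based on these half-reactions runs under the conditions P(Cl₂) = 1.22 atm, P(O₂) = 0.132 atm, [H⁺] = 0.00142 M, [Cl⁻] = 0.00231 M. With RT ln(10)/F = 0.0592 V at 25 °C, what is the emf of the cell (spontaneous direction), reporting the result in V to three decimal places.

Cl₂/Cl⁻ is the cathode (higher E°), O₂/H₂O the anode: E°cell = +1.36 − (+1.25) = +0.11 V, n = 4.
Overall: 2 Cl₂(g) + 2 H₂O(l) → 4 Cl⁻(aq) + O₂(g) + 4 H⁺(aq)
Q = [Cl⁻]^4·P(O₂)·[H⁺]^4 / (P(Cl₂)^2); log Q = -22.989.
E = E° − (0.0592/n) log Q = +0.11 − (0.0592/4)(-22.989) = +0.450 V.

+0.450 V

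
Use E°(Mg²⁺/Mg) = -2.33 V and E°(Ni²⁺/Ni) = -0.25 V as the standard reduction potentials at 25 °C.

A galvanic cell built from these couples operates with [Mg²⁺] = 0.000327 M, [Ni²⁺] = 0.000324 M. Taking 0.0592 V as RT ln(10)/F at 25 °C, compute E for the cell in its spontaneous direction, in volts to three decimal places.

Ni²⁺/Ni is the cathode (higher E°), Mg²⁺/Mg the anode: E°cell = -0.25 − (-2.33) = +2.08 V, n = 2.
Overall: Ni²⁺(aq) + Mg(s) → Ni(s) + Mg²⁺(aq)
Q = [Mg²⁺] / ([Ni²⁺]); log Q = 0.004.
E = E° − (0.0592/n) log Q = +2.08 − (0.0592/2)(0.004) = +2.080 V.

+2.080 V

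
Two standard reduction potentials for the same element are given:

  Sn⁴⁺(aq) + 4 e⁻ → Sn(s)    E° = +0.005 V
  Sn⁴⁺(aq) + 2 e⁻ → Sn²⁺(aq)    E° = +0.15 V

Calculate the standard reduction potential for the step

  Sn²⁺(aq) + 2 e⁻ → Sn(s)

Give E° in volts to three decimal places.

-0.140 V

Sequential free energies add, so n₃E°₃ = n₁E°₁ + n₂E°₂.
With n₃ = 4, and the known step contributing 2×(+0.15) V, the unknown satisfies 2·E° = 4×(+0.005) − 2×(+0.15) = -0.280.
E° = -0.280 / 2 = -0.140 V.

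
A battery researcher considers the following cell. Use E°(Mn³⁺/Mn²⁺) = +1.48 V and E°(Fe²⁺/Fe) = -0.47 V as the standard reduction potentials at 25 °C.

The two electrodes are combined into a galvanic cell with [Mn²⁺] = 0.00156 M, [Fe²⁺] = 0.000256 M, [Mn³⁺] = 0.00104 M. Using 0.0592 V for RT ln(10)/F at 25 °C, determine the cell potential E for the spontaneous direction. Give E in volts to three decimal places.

+2.046 V

Mn³⁺/Mn²⁺ is the cathode (higher E°), Fe²⁺/Fe the anode: E°cell = +1.48 − (-0.47) = +1.95 V, n = 2.
Overall: 2 Mn³⁺(aq) + Fe(s) → 2 Mn²⁺(aq) + Fe²⁺(aq)
Q = [Mn²⁺]^2·[Fe²⁺] / ([Mn³⁺]^2); log Q = -3.240.
E = E° − (0.0592/n) log Q = +1.95 − (0.0592/2)(-3.240) = +2.046 V.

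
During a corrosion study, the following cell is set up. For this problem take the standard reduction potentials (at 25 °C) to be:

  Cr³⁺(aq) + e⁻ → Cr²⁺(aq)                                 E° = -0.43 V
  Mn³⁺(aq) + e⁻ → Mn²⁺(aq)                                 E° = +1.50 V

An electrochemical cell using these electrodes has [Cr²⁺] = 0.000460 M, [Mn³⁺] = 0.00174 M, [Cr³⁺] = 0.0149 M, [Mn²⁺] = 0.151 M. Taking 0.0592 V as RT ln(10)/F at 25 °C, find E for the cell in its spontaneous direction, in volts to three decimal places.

+1.726 V

Mn³⁺/Mn²⁺ is the cathode (higher E°), Cr³⁺/Cr²⁺ the anode: E°cell = +1.50 − (-0.43) = +1.93 V, n = 1.
Overall: Mn³⁺(aq) + Cr²⁺(aq) → Mn²⁺(aq) + Cr³⁺(aq)
Q = [Mn²⁺]·[Cr³⁺] / ([Mn³⁺]·[Cr²⁺]); log Q = 3.449.
E = E° − (0.0592/n) log Q = +1.93 − (0.0592/1)(3.449) = +1.726 V.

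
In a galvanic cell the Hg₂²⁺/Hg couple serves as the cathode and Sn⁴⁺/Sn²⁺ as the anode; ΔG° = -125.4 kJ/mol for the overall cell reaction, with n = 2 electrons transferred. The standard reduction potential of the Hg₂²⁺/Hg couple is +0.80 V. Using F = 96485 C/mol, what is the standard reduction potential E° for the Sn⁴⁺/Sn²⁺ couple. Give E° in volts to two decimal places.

E°cell = −ΔG°/(nF) = −(-125.4×10³)/((2)(96485)) = +0.650 V.
Since Hg₂²⁺/Hg is the cathode and Sn⁴⁺/Sn²⁺ the anode, E°cell = E°(Hg₂²⁺/Hg) − E°(Sn⁴⁺/Sn²⁺).
So E°(Sn⁴⁺/Sn²⁺) = E°(Hg₂²⁺/Hg) − E°cell = (+0.80) − (+0.650) = +0.15 V.

+0.15 V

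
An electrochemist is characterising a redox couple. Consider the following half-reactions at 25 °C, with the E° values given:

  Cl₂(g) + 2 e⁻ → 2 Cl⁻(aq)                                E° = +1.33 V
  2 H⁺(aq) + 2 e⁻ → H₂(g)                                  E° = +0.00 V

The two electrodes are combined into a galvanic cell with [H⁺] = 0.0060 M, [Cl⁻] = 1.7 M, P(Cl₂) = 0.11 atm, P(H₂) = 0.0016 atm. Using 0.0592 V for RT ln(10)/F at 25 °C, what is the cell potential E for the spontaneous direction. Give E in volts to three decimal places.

Cl₂/Cl⁻ is the cathode (higher E°), H⁺/H₂ the anode: E°cell = +1.33 − (+0.00) = +1.33 V, n = 2.
Overall: Cl₂(g) + H₂(g) → 2 Cl⁻(aq) + 2 H⁺(aq)
Q = [Cl⁻]^2·[H⁺]^2 / (P(Cl₂)·P(H₂)); log Q = -0.228.
E = E° − (0.0592/n) log Q = +1.33 − (0.0592/2)(-0.228) = +1.337 V.

+1.337 V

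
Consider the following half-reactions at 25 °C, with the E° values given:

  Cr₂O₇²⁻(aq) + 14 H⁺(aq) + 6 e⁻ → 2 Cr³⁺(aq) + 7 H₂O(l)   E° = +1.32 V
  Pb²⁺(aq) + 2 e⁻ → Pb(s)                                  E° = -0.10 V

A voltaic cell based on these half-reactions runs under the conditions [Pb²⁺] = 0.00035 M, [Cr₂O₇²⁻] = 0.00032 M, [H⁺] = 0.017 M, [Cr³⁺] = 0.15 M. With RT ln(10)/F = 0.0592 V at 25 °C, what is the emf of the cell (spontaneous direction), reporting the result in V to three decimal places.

Cr₂O₇²⁻/Cr³⁺ is the cathode (higher E°), Pb²⁺/Pb the anode: E°cell = +1.32 − (-0.10) = +1.42 V, n = 6.
Overall: Cr₂O₇²⁻(aq) + 14 H⁺(aq) + 3 Pb(s) → 2 Cr³⁺(aq) + 7 H₂O(l) + 3 Pb²⁺(aq)
Q = [Cr³⁺]^2·[Pb²⁺]^3 / ([Cr₂O₇²⁻]·[H⁺]^14); log Q = 16.253.
E = E° − (0.0592/n) log Q = +1.42 − (0.0592/6)(16.253) = +1.260 V.

+1.260 V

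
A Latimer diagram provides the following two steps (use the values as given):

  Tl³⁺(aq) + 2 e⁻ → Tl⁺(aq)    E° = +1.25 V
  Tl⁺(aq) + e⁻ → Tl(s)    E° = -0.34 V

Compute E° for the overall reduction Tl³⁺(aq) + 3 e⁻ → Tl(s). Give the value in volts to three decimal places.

Standard free energies of sequential steps add: ΔG°₃ = ΔG°₁ + ΔG°₂, so n₃E°₃ = n₁E°₁ + n₂E°₂.
E°₃ = (2×+1.25 + 1×-0.34) / 3 = (+2.160) / 3 = +0.720 V.
Simply averaging or adding the two E° values would be wrong; the electron-weighted sum is required.

+0.720 V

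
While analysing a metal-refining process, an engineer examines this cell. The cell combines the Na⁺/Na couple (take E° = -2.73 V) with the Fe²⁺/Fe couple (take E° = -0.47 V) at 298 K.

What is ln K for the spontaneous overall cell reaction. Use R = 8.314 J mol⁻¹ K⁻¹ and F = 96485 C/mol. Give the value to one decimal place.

176.0

Cathode: Fe²⁺/Fe; anode: Na⁺/Na. E°cell = (-0.47) − (-2.73) = +2.26 V, with n = 2.
ΔG° = −nFE° = −RT ln K, so ln K = nFE°/(RT) = (2)(96485)(+2.26) / ((8.314)(298)) = 176.024.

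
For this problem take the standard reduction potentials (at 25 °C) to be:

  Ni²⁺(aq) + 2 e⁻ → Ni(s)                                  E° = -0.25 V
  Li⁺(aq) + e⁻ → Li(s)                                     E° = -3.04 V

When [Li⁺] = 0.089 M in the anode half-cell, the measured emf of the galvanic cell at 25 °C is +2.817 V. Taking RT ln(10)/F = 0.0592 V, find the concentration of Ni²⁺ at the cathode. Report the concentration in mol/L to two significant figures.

Ni²⁺/Ni is the cathode, Li⁺/Li the anode: E°cell = +2.79 V, n = 2.
Overall reaction: Ni²⁺(aq) + 2 Li(s) → Ni(s) + 2 Li⁺(aq); Q = [Li⁺]^2/[Ni²⁺]^1.
From E = E° − (0.0592/n) log Q: log Q = (E° − E)·n/0.0592 = (+2.79 − (+2.817))·2/0.0592 = -0.9122.
So 1·log[Ni²⁺] = 2·log(0.089) − log Q = -2.1012 − (-0.9122) = -1.1890; [Ni²⁺] = 10^(-1.1890) ≈ 0.065 M.

0.065 M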